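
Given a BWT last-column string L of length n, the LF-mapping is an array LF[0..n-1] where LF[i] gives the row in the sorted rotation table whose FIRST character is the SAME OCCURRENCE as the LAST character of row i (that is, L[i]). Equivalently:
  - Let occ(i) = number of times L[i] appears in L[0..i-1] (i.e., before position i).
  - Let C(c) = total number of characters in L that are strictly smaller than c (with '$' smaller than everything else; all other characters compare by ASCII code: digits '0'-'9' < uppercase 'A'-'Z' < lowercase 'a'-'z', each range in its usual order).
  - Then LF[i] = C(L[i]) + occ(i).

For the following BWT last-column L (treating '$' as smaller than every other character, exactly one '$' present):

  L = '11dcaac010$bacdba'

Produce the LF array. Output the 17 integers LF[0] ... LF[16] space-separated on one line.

Answer: 3 4 15 12 6 7 13 1 5 2 0 10 8 14 16 11 9

Derivation:
Char counts: '$':1, '0':2, '1':3, 'a':4, 'b':2, 'c':3, 'd':2
C (first-col start): C('$')=0, C('0')=1, C('1')=3, C('a')=6, C('b')=10, C('c')=12, C('d')=15
L[0]='1': occ=0, LF[0]=C('1')+0=3+0=3
L[1]='1': occ=1, LF[1]=C('1')+1=3+1=4
L[2]='d': occ=0, LF[2]=C('d')+0=15+0=15
L[3]='c': occ=0, LF[3]=C('c')+0=12+0=12
L[4]='a': occ=0, LF[4]=C('a')+0=6+0=6
L[5]='a': occ=1, LF[5]=C('a')+1=6+1=7
L[6]='c': occ=1, LF[6]=C('c')+1=12+1=13
L[7]='0': occ=0, LF[7]=C('0')+0=1+0=1
L[8]='1': occ=2, LF[8]=C('1')+2=3+2=5
L[9]='0': occ=1, LF[9]=C('0')+1=1+1=2
L[10]='$': occ=0, LF[10]=C('$')+0=0+0=0
L[11]='b': occ=0, LF[11]=C('b')+0=10+0=10
L[12]='a': occ=2, LF[12]=C('a')+2=6+2=8
L[13]='c': occ=2, LF[13]=C('c')+2=12+2=14
L[14]='d': occ=1, LF[14]=C('d')+1=15+1=16
L[15]='b': occ=1, LF[15]=C('b')+1=10+1=11
L[16]='a': occ=3, LF[16]=C('a')+3=6+3=9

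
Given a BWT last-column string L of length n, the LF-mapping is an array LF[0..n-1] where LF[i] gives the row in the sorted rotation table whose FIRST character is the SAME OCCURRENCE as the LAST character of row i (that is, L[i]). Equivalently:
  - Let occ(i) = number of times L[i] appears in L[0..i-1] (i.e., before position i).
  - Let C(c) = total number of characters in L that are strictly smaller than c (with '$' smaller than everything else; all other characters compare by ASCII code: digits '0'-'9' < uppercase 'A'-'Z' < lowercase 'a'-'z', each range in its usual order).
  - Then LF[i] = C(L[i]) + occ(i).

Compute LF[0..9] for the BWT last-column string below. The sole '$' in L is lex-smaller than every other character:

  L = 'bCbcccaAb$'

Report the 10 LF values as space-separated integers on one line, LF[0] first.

Answer: 4 2 5 7 8 9 3 1 6 0

Derivation:
Char counts: '$':1, 'A':1, 'C':1, 'a':1, 'b':3, 'c':3
C (first-col start): C('$')=0, C('A')=1, C('C')=2, C('a')=3, C('b')=4, C('c')=7
L[0]='b': occ=0, LF[0]=C('b')+0=4+0=4
L[1]='C': occ=0, LF[1]=C('C')+0=2+0=2
L[2]='b': occ=1, LF[2]=C('b')+1=4+1=5
L[3]='c': occ=0, LF[3]=C('c')+0=7+0=7
L[4]='c': occ=1, LF[4]=C('c')+1=7+1=8
L[5]='c': occ=2, LF[5]=C('c')+2=7+2=9
L[6]='a': occ=0, LF[6]=C('a')+0=3+0=3
L[7]='A': occ=0, LF[7]=C('A')+0=1+0=1
L[8]='b': occ=2, LF[8]=C('b')+2=4+2=6
L[9]='$': occ=0, LF[9]=C('$')+0=0+0=0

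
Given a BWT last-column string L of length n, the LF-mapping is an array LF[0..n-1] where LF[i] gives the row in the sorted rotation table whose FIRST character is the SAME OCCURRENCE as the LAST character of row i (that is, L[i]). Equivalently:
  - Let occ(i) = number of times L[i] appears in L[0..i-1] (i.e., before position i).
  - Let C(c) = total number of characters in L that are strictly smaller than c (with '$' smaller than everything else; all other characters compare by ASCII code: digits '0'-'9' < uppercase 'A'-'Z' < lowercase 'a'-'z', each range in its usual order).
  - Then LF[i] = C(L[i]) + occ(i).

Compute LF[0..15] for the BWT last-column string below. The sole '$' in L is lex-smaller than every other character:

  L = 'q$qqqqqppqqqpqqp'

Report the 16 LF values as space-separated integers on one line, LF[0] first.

Char counts: '$':1, 'p':4, 'q':11
C (first-col start): C('$')=0, C('p')=1, C('q')=5
L[0]='q': occ=0, LF[0]=C('q')+0=5+0=5
L[1]='$': occ=0, LF[1]=C('$')+0=0+0=0
L[2]='q': occ=1, LF[2]=C('q')+1=5+1=6
L[3]='q': occ=2, LF[3]=C('q')+2=5+2=7
L[4]='q': occ=3, LF[4]=C('q')+3=5+3=8
L[5]='q': occ=4, LF[5]=C('q')+4=5+4=9
L[6]='q': occ=5, LF[6]=C('q')+5=5+5=10
L[7]='p': occ=0, LF[7]=C('p')+0=1+0=1
L[8]='p': occ=1, LF[8]=C('p')+1=1+1=2
L[9]='q': occ=6, LF[9]=C('q')+6=5+6=11
L[10]='q': occ=7, LF[10]=C('q')+7=5+7=12
L[11]='q': occ=8, LF[11]=C('q')+8=5+8=13
L[12]='p': occ=2, LF[12]=C('p')+2=1+2=3
L[13]='q': occ=9, LF[13]=C('q')+9=5+9=14
L[14]='q': occ=10, LF[14]=C('q')+10=5+10=15
L[15]='p': occ=3, LF[15]=C('p')+3=1+3=4

Answer: 5 0 6 7 8 9 10 1 2 11 12 13 3 14 15 4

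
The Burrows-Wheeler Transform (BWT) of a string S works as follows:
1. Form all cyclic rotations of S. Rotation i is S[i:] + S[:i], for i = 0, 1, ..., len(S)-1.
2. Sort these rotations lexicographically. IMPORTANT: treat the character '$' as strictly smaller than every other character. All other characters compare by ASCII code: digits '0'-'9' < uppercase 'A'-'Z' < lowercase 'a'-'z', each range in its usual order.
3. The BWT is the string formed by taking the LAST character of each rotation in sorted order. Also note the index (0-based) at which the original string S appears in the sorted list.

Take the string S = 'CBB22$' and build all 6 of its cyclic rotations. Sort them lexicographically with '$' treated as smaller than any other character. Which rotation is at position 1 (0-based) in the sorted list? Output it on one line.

All 6 rotations (rotation i = S[i:]+S[:i]):
  rot[0] = CBB22$
  rot[1] = BB22$C
  rot[2] = B22$CB
  rot[3] = 22$CBB
  rot[4] = 2$CBB2
  rot[5] = $CBB22
Sorted (with $ < everything):
  sorted[0] = $CBB22
  sorted[1] = 2$CBB2
  sorted[2] = 22$CBB
  sorted[3] = B22$CB
  sorted[4] = BB22$C
  sorted[5] = CBB22$
sorted[1] = 2$CBB2

Answer: 2$CBB2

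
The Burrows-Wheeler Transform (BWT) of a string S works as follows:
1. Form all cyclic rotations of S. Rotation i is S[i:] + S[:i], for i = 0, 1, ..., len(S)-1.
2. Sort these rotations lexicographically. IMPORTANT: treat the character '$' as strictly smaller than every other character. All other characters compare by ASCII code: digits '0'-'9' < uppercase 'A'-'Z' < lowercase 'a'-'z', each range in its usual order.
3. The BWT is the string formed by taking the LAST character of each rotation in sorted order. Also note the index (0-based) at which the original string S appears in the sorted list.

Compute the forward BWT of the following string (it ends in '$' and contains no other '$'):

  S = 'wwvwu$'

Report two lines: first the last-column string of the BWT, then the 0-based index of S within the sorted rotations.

All 6 rotations (rotation i = S[i:]+S[:i]):
  rot[0] = wwvwu$
  rot[1] = wvwu$w
  rot[2] = vwu$ww
  rot[3] = wu$wwv
  rot[4] = u$wwvw
  rot[5] = $wwvwu
Sorted (with $ < everything):
  sorted[0] = $wwvwu  (last char: 'u')
  sorted[1] = u$wwvw  (last char: 'w')
  sorted[2] = vwu$ww  (last char: 'w')
  sorted[3] = wu$wwv  (last char: 'v')
  sorted[4] = wvwu$w  (last char: 'w')
  sorted[5] = wwvwu$  (last char: '$')
Last column: uwwvw$
Original string S is at sorted index 5

Answer: uwwvw$
5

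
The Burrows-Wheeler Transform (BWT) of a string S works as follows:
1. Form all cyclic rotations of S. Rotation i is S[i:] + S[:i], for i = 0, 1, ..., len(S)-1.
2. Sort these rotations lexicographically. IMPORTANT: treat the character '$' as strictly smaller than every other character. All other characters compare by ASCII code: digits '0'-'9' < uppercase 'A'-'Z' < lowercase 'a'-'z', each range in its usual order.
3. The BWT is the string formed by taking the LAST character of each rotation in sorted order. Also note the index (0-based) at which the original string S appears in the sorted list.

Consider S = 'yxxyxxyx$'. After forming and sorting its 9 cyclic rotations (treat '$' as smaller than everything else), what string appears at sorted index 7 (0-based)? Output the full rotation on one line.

Answer: yxxyx$yxx

Derivation:
All 9 rotations (rotation i = S[i:]+S[:i]):
  rot[0] = yxxyxxyx$
  rot[1] = xxyxxyx$y
  rot[2] = xyxxyx$yx
  rot[3] = yxxyx$yxx
  rot[4] = xxyx$yxxy
  rot[5] = xyx$yxxyx
  rot[6] = yx$yxxyxx
  rot[7] = x$yxxyxxy
  rot[8] = $yxxyxxyx
Sorted (with $ < everything):
  sorted[0] = $yxxyxxyx
  sorted[1] = x$yxxyxxy
  sorted[2] = xxyx$yxxy
  sorted[3] = xxyxxyx$y
  sorted[4] = xyx$yxxyx
  sorted[5] = xyxxyx$yx
  sorted[6] = yx$yxxyxx
  sorted[7] = yxxyx$yxx
  sorted[8] = yxxyxxyx$
sorted[7] = yxxyx$yxx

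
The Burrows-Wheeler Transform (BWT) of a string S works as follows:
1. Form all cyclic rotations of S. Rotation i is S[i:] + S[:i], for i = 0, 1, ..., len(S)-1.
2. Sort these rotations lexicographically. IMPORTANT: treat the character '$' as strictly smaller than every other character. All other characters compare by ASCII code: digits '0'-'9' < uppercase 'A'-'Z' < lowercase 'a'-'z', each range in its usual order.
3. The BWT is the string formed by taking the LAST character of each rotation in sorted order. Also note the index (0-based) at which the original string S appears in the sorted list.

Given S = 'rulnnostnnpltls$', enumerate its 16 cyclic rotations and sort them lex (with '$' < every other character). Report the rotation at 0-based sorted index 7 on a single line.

All 16 rotations (rotation i = S[i:]+S[:i]):
  rot[0] = rulnnostnnpltls$
  rot[1] = ulnnostnnpltls$r
  rot[2] = lnnostnnpltls$ru
  rot[3] = nnostnnpltls$rul
  rot[4] = nostnnpltls$ruln
  rot[5] = ostnnpltls$rulnn
  rot[6] = stnnpltls$rulnno
  rot[7] = tnnpltls$rulnnos
  rot[8] = nnpltls$rulnnost
  rot[9] = npltls$rulnnostn
  rot[10] = pltls$rulnnostnn
  rot[11] = ltls$rulnnostnnp
  rot[12] = tls$rulnnostnnpl
  rot[13] = ls$rulnnostnnplt
  rot[14] = s$rulnnostnnpltl
  rot[15] = $rulnnostnnpltls
Sorted (with $ < everything):
  sorted[0] = $rulnnostnnpltls
  sorted[1] = lnnostnnpltls$ru
  sorted[2] = ls$rulnnostnnplt
  sorted[3] = ltls$rulnnostnnp
  sorted[4] = nnostnnpltls$rul
  sorted[5] = nnpltls$rulnnost
  sorted[6] = nostnnpltls$ruln
  sorted[7] = npltls$rulnnostn
  sorted[8] = ostnnpltls$rulnn
  sorted[9] = pltls$rulnnostnn
  sorted[10] = rulnnostnnpltls$
  sorted[11] = s$rulnnostnnpltl
  sorted[12] = stnnpltls$rulnno
  sorted[13] = tls$rulnnostnnpl
  sorted[14] = tnnpltls$rulnnos
  sorted[15] = ulnnostnnpltls$r
sorted[7] = npltls$rulnnostn

Answer: npltls$rulnnostn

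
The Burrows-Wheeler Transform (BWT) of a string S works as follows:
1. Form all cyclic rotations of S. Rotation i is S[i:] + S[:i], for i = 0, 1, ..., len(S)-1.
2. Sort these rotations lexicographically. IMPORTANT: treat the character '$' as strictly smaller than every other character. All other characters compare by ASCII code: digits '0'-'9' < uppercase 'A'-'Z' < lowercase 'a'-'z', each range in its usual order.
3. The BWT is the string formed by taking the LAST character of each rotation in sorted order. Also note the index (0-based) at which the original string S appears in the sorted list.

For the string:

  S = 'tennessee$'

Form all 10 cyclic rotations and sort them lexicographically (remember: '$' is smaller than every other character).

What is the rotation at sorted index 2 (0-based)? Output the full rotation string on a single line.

Answer: ee$tenness

Derivation:
All 10 rotations (rotation i = S[i:]+S[:i]):
  rot[0] = tennessee$
  rot[1] = ennessee$t
  rot[2] = nnessee$te
  rot[3] = nessee$ten
  rot[4] = essee$tenn
  rot[5] = ssee$tenne
  rot[6] = see$tennes
  rot[7] = ee$tenness
  rot[8] = e$tennesse
  rot[9] = $tennessee
Sorted (with $ < everything):
  sorted[0] = $tennessee
  sorted[1] = e$tennesse
  sorted[2] = ee$tenness
  sorted[3] = ennessee$t
  sorted[4] = essee$tenn
  sorted[5] = nessee$ten
  sorted[6] = nnessee$te
  sorted[7] = see$tennes
  sorted[8] = ssee$tenne
  sorted[9] = tennessee$
sorted[2] = ee$tenness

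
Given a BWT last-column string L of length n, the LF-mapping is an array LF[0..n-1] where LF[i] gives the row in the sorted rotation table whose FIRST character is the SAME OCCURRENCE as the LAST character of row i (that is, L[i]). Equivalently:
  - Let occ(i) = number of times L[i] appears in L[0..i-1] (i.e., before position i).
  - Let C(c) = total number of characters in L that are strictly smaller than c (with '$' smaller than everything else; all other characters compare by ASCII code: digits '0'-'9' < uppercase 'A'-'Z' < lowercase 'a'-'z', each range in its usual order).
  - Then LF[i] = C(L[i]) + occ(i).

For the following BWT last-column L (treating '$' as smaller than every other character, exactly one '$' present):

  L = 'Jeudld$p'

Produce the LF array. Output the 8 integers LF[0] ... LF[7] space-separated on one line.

Answer: 1 4 7 2 5 3 0 6

Derivation:
Char counts: '$':1, 'J':1, 'd':2, 'e':1, 'l':1, 'p':1, 'u':1
C (first-col start): C('$')=0, C('J')=1, C('d')=2, C('e')=4, C('l')=5, C('p')=6, C('u')=7
L[0]='J': occ=0, LF[0]=C('J')+0=1+0=1
L[1]='e': occ=0, LF[1]=C('e')+0=4+0=4
L[2]='u': occ=0, LF[2]=C('u')+0=7+0=7
L[3]='d': occ=0, LF[3]=C('d')+0=2+0=2
L[4]='l': occ=0, LF[4]=C('l')+0=5+0=5
L[5]='d': occ=1, LF[5]=C('d')+1=2+1=3
L[6]='$': occ=0, LF[6]=C('$')+0=0+0=0
L[7]='p': occ=0, LF[7]=C('p')+0=6+0=6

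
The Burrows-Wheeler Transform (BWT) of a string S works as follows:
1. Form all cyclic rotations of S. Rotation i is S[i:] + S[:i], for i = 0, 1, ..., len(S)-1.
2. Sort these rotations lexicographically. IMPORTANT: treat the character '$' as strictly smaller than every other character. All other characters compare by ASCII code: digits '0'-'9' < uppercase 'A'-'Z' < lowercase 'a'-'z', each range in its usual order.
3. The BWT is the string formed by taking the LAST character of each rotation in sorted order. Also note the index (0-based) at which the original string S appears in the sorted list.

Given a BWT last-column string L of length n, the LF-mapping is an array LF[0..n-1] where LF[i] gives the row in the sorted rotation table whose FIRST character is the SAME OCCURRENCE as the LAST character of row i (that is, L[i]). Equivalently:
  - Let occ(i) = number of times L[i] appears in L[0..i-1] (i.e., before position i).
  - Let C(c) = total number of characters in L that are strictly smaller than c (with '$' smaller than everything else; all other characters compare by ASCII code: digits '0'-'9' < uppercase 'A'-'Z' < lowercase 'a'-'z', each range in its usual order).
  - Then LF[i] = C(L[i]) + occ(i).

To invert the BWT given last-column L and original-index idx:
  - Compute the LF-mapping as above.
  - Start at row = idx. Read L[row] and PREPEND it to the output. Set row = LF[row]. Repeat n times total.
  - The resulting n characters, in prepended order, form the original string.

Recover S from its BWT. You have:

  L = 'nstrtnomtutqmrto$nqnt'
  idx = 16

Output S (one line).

LF mapping: 3 13 14 11 15 4 7 1 16 20 17 9 2 12 18 8 0 5 10 6 19
Walk LF starting at row 16, prepending L[row]:
  step 1: row=16, L[16]='$', prepend. Next row=LF[16]=0
  step 2: row=0, L[0]='n', prepend. Next row=LF[0]=3
  step 3: row=3, L[3]='r', prepend. Next row=LF[3]=11
  step 4: row=11, L[11]='q', prepend. Next row=LF[11]=9
  step 5: row=9, L[9]='u', prepend. Next row=LF[9]=20
  step 6: row=20, L[20]='t', prepend. Next row=LF[20]=19
  step 7: row=19, L[19]='n', prepend. Next row=LF[19]=6
  step 8: row=6, L[6]='o', prepend. Next row=LF[6]=7
  step 9: row=7, L[7]='m', prepend. Next row=LF[7]=1
  step 10: row=1, L[1]='s', prepend. Next row=LF[1]=13
  step 11: row=13, L[13]='r', prepend. Next row=LF[13]=12
  step 12: row=12, L[12]='m', prepend. Next row=LF[12]=2
  step 13: row=2, L[2]='t', prepend. Next row=LF[2]=14
  step 14: row=14, L[14]='t', prepend. Next row=LF[14]=18
  step 15: row=18, L[18]='q', prepend. Next row=LF[18]=10
  step 16: row=10, L[10]='t', prepend. Next row=LF[10]=17
  step 17: row=17, L[17]='n', prepend. Next row=LF[17]=5
  step 18: row=5, L[5]='n', prepend. Next row=LF[5]=4
  step 19: row=4, L[4]='t', prepend. Next row=LF[4]=15
  step 20: row=15, L[15]='o', prepend. Next row=LF[15]=8
  step 21: row=8, L[8]='t', prepend. Next row=LF[8]=16
Reversed output: totnntqttmrsmontuqrn$

Answer: totnntqttmrsmontuqrn$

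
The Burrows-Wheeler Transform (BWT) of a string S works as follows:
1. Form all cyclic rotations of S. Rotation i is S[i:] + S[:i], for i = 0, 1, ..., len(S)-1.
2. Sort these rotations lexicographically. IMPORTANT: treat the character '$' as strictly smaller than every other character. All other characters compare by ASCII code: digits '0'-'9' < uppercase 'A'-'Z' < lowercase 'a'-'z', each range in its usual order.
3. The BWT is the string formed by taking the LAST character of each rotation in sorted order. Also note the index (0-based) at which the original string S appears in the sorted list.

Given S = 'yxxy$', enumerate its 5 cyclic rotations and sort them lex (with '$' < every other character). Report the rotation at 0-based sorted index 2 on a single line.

Answer: xy$yx

Derivation:
All 5 rotations (rotation i = S[i:]+S[:i]):
  rot[0] = yxxy$
  rot[1] = xxy$y
  rot[2] = xy$yx
  rot[3] = y$yxx
  rot[4] = $yxxy
Sorted (with $ < everything):
  sorted[0] = $yxxy
  sorted[1] = xxy$y
  sorted[2] = xy$yx
  sorted[3] = y$yxx
  sorted[4] = yxxy$
sorted[2] = xy$yx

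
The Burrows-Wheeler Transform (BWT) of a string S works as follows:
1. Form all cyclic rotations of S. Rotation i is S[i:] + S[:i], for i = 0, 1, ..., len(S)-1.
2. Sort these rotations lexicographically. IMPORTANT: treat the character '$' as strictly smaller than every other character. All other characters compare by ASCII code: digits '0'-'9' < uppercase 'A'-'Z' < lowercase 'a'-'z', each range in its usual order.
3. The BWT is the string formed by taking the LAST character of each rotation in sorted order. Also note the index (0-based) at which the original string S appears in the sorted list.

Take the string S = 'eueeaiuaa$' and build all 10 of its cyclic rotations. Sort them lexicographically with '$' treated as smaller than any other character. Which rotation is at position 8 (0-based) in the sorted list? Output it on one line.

Answer: uaa$eueeai

Derivation:
All 10 rotations (rotation i = S[i:]+S[:i]):
  rot[0] = eueeaiuaa$
  rot[1] = ueeaiuaa$e
  rot[2] = eeaiuaa$eu
  rot[3] = eaiuaa$eue
  rot[4] = aiuaa$euee
  rot[5] = iuaa$eueea
  rot[6] = uaa$eueeai
  rot[7] = aa$eueeaiu
  rot[8] = a$eueeaiua
  rot[9] = $eueeaiuaa
Sorted (with $ < everything):
  sorted[0] = $eueeaiuaa
  sorted[1] = a$eueeaiua
  sorted[2] = aa$eueeaiu
  sorted[3] = aiuaa$euee
  sorted[4] = eaiuaa$eue
  sorted[5] = eeaiuaa$eu
  sorted[6] = eueeaiuaa$
  sorted[7] = iuaa$eueea
  sorted[8] = uaa$eueeai
  sorted[9] = ueeaiuaa$e
sorted[8] = uaa$eueeai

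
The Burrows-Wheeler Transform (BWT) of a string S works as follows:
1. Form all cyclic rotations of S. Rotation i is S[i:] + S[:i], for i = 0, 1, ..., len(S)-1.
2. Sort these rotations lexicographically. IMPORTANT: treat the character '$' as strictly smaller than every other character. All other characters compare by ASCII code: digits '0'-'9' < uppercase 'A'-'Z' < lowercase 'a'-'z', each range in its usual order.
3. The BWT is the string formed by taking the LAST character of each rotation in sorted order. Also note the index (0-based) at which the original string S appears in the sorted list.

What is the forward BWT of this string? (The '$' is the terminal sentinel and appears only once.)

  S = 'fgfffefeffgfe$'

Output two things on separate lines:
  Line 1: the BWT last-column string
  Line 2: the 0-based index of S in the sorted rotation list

Answer: efffgfefgef$ff
11

Derivation:
All 14 rotations (rotation i = S[i:]+S[:i]):
  rot[0] = fgfffefeffgfe$
  rot[1] = gfffefeffgfe$f
  rot[2] = fffefeffgfe$fg
  rot[3] = ffefeffgfe$fgf
  rot[4] = fefeffgfe$fgff
  rot[5] = efeffgfe$fgfff
  rot[6] = feffgfe$fgfffe
  rot[7] = effgfe$fgfffef
  rot[8] = ffgfe$fgfffefe
  rot[9] = fgfe$fgfffefef
  rot[10] = gfe$fgfffefeff
  rot[11] = fe$fgfffefeffg
  rot[12] = e$fgfffefeffgf
  rot[13] = $fgfffefeffgfe
Sorted (with $ < everything):
  sorted[0] = $fgfffefeffgfe  (last char: 'e')
  sorted[1] = e$fgfffefeffgf  (last char: 'f')
  sorted[2] = efeffgfe$fgfff  (last char: 'f')
  sorted[3] = effgfe$fgfffef  (last char: 'f')
  sorted[4] = fe$fgfffefeffg  (last char: 'g')
  sorted[5] = fefeffgfe$fgff  (last char: 'f')
  sorted[6] = feffgfe$fgfffe  (last char: 'e')
  sorted[7] = ffefeffgfe$fgf  (last char: 'f')
  sorted[8] = fffefeffgfe$fg  (last char: 'g')
  sorted[9] = ffgfe$fgfffefe  (last char: 'e')
  sorted[10] = fgfe$fgfffefef  (last char: 'f')
  sorted[11] = fgfffefeffgfe$  (last char: '$')
  sorted[12] = gfe$fgfffefeff  (last char: 'f')
  sorted[13] = gfffefeffgfe$f  (last char: 'f')
Last column: efffgfefgef$ff
Original string S is at sorted index 11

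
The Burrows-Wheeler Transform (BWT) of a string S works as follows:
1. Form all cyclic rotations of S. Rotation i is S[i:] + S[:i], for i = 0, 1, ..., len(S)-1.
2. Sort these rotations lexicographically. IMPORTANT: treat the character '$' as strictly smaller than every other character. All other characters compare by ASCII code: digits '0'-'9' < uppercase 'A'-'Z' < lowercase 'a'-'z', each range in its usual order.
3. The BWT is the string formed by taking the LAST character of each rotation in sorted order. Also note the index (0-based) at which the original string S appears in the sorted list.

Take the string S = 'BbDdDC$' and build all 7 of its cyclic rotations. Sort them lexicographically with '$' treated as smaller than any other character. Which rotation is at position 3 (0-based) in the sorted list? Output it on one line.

All 7 rotations (rotation i = S[i:]+S[:i]):
  rot[0] = BbDdDC$
  rot[1] = bDdDC$B
  rot[2] = DdDC$Bb
  rot[3] = dDC$BbD
  rot[4] = DC$BbDd
  rot[5] = C$BbDdD
  rot[6] = $BbDdDC
Sorted (with $ < everything):
  sorted[0] = $BbDdDC
  sorted[1] = BbDdDC$
  sorted[2] = C$BbDdD
  sorted[3] = DC$BbDd
  sorted[4] = DdDC$Bb
  sorted[5] = bDdDC$B
  sorted[6] = dDC$BbD
sorted[3] = DC$BbDd

Answer: DC$BbDd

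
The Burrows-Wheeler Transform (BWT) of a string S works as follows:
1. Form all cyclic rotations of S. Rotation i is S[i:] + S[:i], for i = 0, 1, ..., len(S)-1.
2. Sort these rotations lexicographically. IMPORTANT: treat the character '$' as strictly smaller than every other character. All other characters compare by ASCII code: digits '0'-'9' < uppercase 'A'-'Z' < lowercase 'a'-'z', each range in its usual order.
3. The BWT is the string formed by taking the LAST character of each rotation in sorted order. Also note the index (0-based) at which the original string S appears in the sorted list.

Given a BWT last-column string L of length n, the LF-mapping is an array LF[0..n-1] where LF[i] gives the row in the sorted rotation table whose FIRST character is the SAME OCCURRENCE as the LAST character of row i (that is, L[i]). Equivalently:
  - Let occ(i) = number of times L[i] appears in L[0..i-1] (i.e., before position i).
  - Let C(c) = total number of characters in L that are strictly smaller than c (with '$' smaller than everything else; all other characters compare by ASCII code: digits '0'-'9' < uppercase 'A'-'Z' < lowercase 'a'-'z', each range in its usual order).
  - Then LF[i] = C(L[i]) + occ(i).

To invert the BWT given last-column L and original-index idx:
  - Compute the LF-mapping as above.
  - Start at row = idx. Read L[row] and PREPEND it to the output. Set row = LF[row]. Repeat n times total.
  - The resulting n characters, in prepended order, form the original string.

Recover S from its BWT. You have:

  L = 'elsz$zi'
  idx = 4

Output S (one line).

LF mapping: 1 3 4 5 0 6 2
Walk LF starting at row 4, prepending L[row]:
  step 1: row=4, L[4]='$', prepend. Next row=LF[4]=0
  step 2: row=0, L[0]='e', prepend. Next row=LF[0]=1
  step 3: row=1, L[1]='l', prepend. Next row=LF[1]=3
  step 4: row=3, L[3]='z', prepend. Next row=LF[3]=5
  step 5: row=5, L[5]='z', prepend. Next row=LF[5]=6
  step 6: row=6, L[6]='i', prepend. Next row=LF[6]=2
  step 7: row=2, L[2]='s', prepend. Next row=LF[2]=4
Reversed output: sizzle$

Answer: sizzle$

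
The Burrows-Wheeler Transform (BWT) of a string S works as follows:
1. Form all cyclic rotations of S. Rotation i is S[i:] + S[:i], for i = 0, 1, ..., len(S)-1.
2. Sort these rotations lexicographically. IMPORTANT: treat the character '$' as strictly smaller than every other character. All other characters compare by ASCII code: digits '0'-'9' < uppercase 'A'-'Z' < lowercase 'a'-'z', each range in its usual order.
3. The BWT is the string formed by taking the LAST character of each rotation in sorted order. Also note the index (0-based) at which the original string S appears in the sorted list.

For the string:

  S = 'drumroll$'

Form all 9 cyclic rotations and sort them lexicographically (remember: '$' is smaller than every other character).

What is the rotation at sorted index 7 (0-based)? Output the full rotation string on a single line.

All 9 rotations (rotation i = S[i:]+S[:i]):
  rot[0] = drumroll$
  rot[1] = rumroll$d
  rot[2] = umroll$dr
  rot[3] = mroll$dru
  rot[4] = roll$drum
  rot[5] = oll$drumr
  rot[6] = ll$drumro
  rot[7] = l$drumrol
  rot[8] = $drumroll
Sorted (with $ < everything):
  sorted[0] = $drumroll
  sorted[1] = drumroll$
  sorted[2] = l$drumrol
  sorted[3] = ll$drumro
  sorted[4] = mroll$dru
  sorted[5] = oll$drumr
  sorted[6] = roll$drum
  sorted[7] = rumroll$d
  sorted[8] = umroll$dr
sorted[7] = rumroll$d

Answer: rumroll$d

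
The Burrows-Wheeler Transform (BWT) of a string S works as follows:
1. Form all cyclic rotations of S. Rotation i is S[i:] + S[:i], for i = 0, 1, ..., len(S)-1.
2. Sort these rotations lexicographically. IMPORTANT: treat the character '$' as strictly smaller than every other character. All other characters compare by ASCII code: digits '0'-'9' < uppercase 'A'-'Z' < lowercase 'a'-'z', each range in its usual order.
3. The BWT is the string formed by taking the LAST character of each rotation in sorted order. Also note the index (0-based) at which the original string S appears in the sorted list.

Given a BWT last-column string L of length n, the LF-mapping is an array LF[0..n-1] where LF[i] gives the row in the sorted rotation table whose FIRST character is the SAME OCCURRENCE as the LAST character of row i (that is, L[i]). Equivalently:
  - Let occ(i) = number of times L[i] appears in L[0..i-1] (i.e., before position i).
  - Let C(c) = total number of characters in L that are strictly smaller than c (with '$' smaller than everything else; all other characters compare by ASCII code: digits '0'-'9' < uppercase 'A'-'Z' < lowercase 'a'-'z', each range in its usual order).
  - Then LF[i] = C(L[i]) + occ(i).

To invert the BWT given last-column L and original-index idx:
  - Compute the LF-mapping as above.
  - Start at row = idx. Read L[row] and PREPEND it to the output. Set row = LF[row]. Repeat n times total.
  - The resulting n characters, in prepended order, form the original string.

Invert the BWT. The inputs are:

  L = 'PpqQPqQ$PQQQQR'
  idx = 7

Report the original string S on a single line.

LF mapping: 1 11 12 4 2 13 5 0 3 6 7 8 9 10
Walk LF starting at row 7, prepending L[row]:
  step 1: row=7, L[7]='$', prepend. Next row=LF[7]=0
  step 2: row=0, L[0]='P', prepend. Next row=LF[0]=1
  step 3: row=1, L[1]='p', prepend. Next row=LF[1]=11
  step 4: row=11, L[11]='Q', prepend. Next row=LF[11]=8
  step 5: row=8, L[8]='P', prepend. Next row=LF[8]=3
  step 6: row=3, L[3]='Q', prepend. Next row=LF[3]=4
  step 7: row=4, L[4]='P', prepend. Next row=LF[4]=2
  step 8: row=2, L[2]='q', prepend. Next row=LF[2]=12
  step 9: row=12, L[12]='Q', prepend. Next row=LF[12]=9
  step 10: row=9, L[9]='Q', prepend. Next row=LF[9]=6
  step 11: row=6, L[6]='Q', prepend. Next row=LF[6]=5
  step 12: row=5, L[5]='q', prepend. Next row=LF[5]=13
  step 13: row=13, L[13]='R', prepend. Next row=LF[13]=10
  step 14: row=10, L[10]='Q', prepend. Next row=LF[10]=7
Reversed output: QRqQQQqPQPQpP$

Answer: QRqQQQqPQPQpP$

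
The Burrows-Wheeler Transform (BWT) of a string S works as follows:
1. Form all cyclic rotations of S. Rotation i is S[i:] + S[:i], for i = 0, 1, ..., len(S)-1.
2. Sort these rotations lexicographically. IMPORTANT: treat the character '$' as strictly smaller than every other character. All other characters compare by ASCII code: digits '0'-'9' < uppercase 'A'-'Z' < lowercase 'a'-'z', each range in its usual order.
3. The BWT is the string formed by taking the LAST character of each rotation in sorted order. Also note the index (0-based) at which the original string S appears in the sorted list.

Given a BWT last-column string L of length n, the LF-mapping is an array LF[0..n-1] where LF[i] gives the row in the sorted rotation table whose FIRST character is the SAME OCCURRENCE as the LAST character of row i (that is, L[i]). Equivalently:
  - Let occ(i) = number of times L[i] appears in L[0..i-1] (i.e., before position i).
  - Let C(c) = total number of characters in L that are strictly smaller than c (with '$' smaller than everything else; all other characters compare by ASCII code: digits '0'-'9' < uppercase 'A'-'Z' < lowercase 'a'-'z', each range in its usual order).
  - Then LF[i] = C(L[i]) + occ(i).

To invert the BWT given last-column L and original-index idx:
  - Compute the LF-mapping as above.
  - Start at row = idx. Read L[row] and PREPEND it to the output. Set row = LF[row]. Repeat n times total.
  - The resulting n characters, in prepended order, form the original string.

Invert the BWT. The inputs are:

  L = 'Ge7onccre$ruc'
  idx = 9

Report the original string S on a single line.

Answer: occurrence7G$

Derivation:
LF mapping: 2 6 1 9 8 3 4 10 7 0 11 12 5
Walk LF starting at row 9, prepending L[row]:
  step 1: row=9, L[9]='$', prepend. Next row=LF[9]=0
  step 2: row=0, L[0]='G', prepend. Next row=LF[0]=2
  step 3: row=2, L[2]='7', prepend. Next row=LF[2]=1
  step 4: row=1, L[1]='e', prepend. Next row=LF[1]=6
  step 5: row=6, L[6]='c', prepend. Next row=LF[6]=4
  step 6: row=4, L[4]='n', prepend. Next row=LF[4]=8
  step 7: row=8, L[8]='e', prepend. Next row=LF[8]=7
  step 8: row=7, L[7]='r', prepend. Next row=LF[7]=10
  step 9: row=10, L[10]='r', prepend. Next row=LF[10]=11
  step 10: row=11, L[11]='u', prepend. Next row=LF[11]=12
  step 11: row=12, L[12]='c', prepend. Next row=LF[12]=5
  step 12: row=5, L[5]='c', prepend. Next row=LF[5]=3
  step 13: row=3, L[3]='o', prepend. Next row=LF[3]=9
Reversed output: occurrence7G$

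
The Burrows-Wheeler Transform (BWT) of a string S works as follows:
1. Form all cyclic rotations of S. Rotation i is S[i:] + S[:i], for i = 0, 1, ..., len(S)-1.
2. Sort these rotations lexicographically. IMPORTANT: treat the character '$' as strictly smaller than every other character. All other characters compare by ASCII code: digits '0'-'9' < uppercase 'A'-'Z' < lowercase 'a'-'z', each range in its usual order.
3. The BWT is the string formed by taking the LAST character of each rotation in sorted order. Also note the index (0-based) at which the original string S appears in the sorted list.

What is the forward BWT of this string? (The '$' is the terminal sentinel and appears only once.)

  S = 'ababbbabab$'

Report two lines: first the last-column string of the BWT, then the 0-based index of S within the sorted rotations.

All 11 rotations (rotation i = S[i:]+S[:i]):
  rot[0] = ababbbabab$
  rot[1] = babbbabab$a
  rot[2] = abbbabab$ab
  rot[3] = bbbabab$aba
  rot[4] = bbabab$abab
  rot[5] = babab$ababb
  rot[6] = abab$ababbb
  rot[7] = bab$ababbba
  rot[8] = ab$ababbbab
  rot[9] = b$ababbbaba
  rot[10] = $ababbbabab
Sorted (with $ < everything):
  sorted[0] = $ababbbabab  (last char: 'b')
  sorted[1] = ab$ababbbab  (last char: 'b')
  sorted[2] = abab$ababbb  (last char: 'b')
  sorted[3] = ababbbabab$  (last char: '$')
  sorted[4] = abbbabab$ab  (last char: 'b')
  sorted[5] = b$ababbbaba  (last char: 'a')
  sorted[6] = bab$ababbba  (last char: 'a')
  sorted[7] = babab$ababb  (last char: 'b')
  sorted[8] = babbbabab$a  (last char: 'a')
  sorted[9] = bbabab$abab  (last char: 'b')
  sorted[10] = bbbabab$aba  (last char: 'a')
Last column: bbb$baababa
Original string S is at sorted index 3

Answer: bbb$baababa
3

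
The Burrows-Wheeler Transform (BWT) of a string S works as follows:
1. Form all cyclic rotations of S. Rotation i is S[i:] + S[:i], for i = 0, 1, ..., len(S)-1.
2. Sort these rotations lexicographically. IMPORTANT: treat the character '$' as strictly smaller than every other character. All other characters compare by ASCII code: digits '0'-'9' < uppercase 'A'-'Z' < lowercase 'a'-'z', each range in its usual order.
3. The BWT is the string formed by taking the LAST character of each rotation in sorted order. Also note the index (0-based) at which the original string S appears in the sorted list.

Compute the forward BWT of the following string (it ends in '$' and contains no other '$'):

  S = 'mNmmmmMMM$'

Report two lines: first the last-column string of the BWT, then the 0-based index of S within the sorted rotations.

All 10 rotations (rotation i = S[i:]+S[:i]):
  rot[0] = mNmmmmMMM$
  rot[1] = NmmmmMMM$m
  rot[2] = mmmmMMM$mN
  rot[3] = mmmMMM$mNm
  rot[4] = mmMMM$mNmm
  rot[5] = mMMM$mNmmm
  rot[6] = MMM$mNmmmm
  rot[7] = MM$mNmmmmM
  rot[8] = M$mNmmmmMM
  rot[9] = $mNmmmmMMM
Sorted (with $ < everything):
  sorted[0] = $mNmmmmMMM  (last char: 'M')
  sorted[1] = M$mNmmmmMM  (last char: 'M')
  sorted[2] = MM$mNmmmmM  (last char: 'M')
  sorted[3] = MMM$mNmmmm  (last char: 'm')
  sorted[4] = NmmmmMMM$m  (last char: 'm')
  sorted[5] = mMMM$mNmmm  (last char: 'm')
  sorted[6] = mNmmmmMMM$  (last char: '$')
  sorted[7] = mmMMM$mNmm  (last char: 'm')
  sorted[8] = mmmMMM$mNm  (last char: 'm')
  sorted[9] = mmmmMMM$mN  (last char: 'N')
Last column: MMMmmm$mmN
Original string S is at sorted index 6

Answer: MMMmmm$mmN
6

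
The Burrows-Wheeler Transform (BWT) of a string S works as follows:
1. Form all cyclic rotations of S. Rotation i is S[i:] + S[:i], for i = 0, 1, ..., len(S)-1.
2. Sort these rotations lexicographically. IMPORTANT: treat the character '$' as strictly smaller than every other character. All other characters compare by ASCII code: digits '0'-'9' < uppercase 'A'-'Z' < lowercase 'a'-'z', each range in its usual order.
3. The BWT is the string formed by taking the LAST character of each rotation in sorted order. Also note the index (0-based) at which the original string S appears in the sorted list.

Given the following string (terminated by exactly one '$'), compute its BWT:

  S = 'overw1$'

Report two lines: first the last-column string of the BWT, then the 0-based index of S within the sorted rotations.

Answer: 1wv$eor
3

Derivation:
All 7 rotations (rotation i = S[i:]+S[:i]):
  rot[0] = overw1$
  rot[1] = verw1$o
  rot[2] = erw1$ov
  rot[3] = rw1$ove
  rot[4] = w1$over
  rot[5] = 1$overw
  rot[6] = $overw1
Sorted (with $ < everything):
  sorted[0] = $overw1  (last char: '1')
  sorted[1] = 1$overw  (last char: 'w')
  sorted[2] = erw1$ov  (last char: 'v')
  sorted[3] = overw1$  (last char: '$')
  sorted[4] = rw1$ove  (last char: 'e')
  sorted[5] = verw1$o  (last char: 'o')
  sorted[6] = w1$over  (last char: 'r')
Last column: 1wv$eor
Original string S is at sorted index 3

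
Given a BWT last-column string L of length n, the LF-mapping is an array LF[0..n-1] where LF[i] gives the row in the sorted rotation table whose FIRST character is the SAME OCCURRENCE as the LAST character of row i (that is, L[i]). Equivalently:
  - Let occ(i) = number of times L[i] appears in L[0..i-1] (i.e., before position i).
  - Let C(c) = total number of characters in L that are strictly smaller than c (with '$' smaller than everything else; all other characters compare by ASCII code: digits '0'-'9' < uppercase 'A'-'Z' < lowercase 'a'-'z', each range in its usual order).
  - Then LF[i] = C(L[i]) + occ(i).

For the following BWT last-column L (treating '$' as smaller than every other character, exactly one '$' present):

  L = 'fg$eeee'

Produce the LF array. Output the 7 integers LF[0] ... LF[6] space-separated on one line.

Char counts: '$':1, 'e':4, 'f':1, 'g':1
C (first-col start): C('$')=0, C('e')=1, C('f')=5, C('g')=6
L[0]='f': occ=0, LF[0]=C('f')+0=5+0=5
L[1]='g': occ=0, LF[1]=C('g')+0=6+0=6
L[2]='$': occ=0, LF[2]=C('$')+0=0+0=0
L[3]='e': occ=0, LF[3]=C('e')+0=1+0=1
L[4]='e': occ=1, LF[4]=C('e')+1=1+1=2
L[5]='e': occ=2, LF[5]=C('e')+2=1+2=3
L[6]='e': occ=3, LF[6]=C('e')+3=1+3=4

Answer: 5 6 0 1 2 3 4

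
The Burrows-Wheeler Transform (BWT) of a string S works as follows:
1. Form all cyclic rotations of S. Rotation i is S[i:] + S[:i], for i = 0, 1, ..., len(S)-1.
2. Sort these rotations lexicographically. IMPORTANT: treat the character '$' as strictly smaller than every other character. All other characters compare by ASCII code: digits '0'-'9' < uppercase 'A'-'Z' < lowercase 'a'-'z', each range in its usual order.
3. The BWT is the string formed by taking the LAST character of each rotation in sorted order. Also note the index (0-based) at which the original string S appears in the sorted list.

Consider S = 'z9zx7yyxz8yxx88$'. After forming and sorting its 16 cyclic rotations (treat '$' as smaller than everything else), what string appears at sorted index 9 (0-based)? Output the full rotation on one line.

Answer: xz8yxx88$z9zx7yy

Derivation:
All 16 rotations (rotation i = S[i:]+S[:i]):
  rot[0] = z9zx7yyxz8yxx88$
  rot[1] = 9zx7yyxz8yxx88$z
  rot[2] = zx7yyxz8yxx88$z9
  rot[3] = x7yyxz8yxx88$z9z
  rot[4] = 7yyxz8yxx88$z9zx
  rot[5] = yyxz8yxx88$z9zx7
  rot[6] = yxz8yxx88$z9zx7y
  rot[7] = xz8yxx88$z9zx7yy
  rot[8] = z8yxx88$z9zx7yyx
  rot[9] = 8yxx88$z9zx7yyxz
  rot[10] = yxx88$z9zx7yyxz8
  rot[11] = xx88$z9zx7yyxz8y
  rot[12] = x88$z9zx7yyxz8yx
  rot[13] = 88$z9zx7yyxz8yxx
  rot[14] = 8$z9zx7yyxz8yxx8
  rot[15] = $z9zx7yyxz8yxx88
Sorted (with $ < everything):
  sorted[0] = $z9zx7yyxz8yxx88
  sorted[1] = 7yyxz8yxx88$z9zx
  sorted[2] = 8$z9zx7yyxz8yxx8
  sorted[3] = 88$z9zx7yyxz8yxx
  sorted[4] = 8yxx88$z9zx7yyxz
  sorted[5] = 9zx7yyxz8yxx88$z
  sorted[6] = x7yyxz8yxx88$z9z
  sorted[7] = x88$z9zx7yyxz8yx
  sorted[8] = xx88$z9zx7yyxz8y
  sorted[9] = xz8yxx88$z9zx7yy
  sorted[10] = yxx88$z9zx7yyxz8
  sorted[11] = yxz8yxx88$z9zx7y
  sorted[12] = yyxz8yxx88$z9zx7
  sorted[13] = z8yxx88$z9zx7yyx
  sorted[14] = z9zx7yyxz8yxx88$
  sorted[15] = zx7yyxz8yxx88$z9
sorted[9] = xz8yxx88$z9zx7yy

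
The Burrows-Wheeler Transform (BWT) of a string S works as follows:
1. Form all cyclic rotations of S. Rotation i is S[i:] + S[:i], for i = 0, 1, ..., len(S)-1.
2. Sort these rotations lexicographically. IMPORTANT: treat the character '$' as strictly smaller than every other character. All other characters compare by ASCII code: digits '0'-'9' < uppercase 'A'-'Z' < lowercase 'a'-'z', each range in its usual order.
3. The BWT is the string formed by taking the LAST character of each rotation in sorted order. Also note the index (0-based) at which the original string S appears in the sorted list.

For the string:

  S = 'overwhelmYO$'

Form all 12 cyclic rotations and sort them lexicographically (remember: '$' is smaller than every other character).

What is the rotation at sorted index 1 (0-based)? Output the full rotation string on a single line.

All 12 rotations (rotation i = S[i:]+S[:i]):
  rot[0] = overwhelmYO$
  rot[1] = verwhelmYO$o
  rot[2] = erwhelmYO$ov
  rot[3] = rwhelmYO$ove
  rot[4] = whelmYO$over
  rot[5] = helmYO$overw
  rot[6] = elmYO$overwh
  rot[7] = lmYO$overwhe
  rot[8] = mYO$overwhel
  rot[9] = YO$overwhelm
  rot[10] = O$overwhelmY
  rot[11] = $overwhelmYO
Sorted (with $ < everything):
  sorted[0] = $overwhelmYO
  sorted[1] = O$overwhelmY
  sorted[2] = YO$overwhelm
  sorted[3] = elmYO$overwh
  sorted[4] = erwhelmYO$ov
  sorted[5] = helmYO$overw
  sorted[6] = lmYO$overwhe
  sorted[7] = mYO$overwhel
  sorted[8] = overwhelmYO$
  sorted[9] = rwhelmYO$ove
  sorted[10] = verwhelmYO$o
  sorted[11] = whelmYO$over
sorted[1] = O$overwhelmY

Answer: O$overwhelmY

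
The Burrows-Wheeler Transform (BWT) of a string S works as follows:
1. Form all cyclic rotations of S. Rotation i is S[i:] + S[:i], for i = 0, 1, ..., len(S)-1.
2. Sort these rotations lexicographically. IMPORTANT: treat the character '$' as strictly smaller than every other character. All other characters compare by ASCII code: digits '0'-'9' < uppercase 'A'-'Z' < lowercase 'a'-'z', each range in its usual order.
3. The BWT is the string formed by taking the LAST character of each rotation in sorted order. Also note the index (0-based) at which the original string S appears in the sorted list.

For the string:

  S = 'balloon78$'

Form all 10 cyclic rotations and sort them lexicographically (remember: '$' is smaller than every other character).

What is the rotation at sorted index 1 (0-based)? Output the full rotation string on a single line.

All 10 rotations (rotation i = S[i:]+S[:i]):
  rot[0] = balloon78$
  rot[1] = alloon78$b
  rot[2] = lloon78$ba
  rot[3] = loon78$bal
  rot[4] = oon78$ball
  rot[5] = on78$ballo
  rot[6] = n78$balloo
  rot[7] = 78$balloon
  rot[8] = 8$balloon7
  rot[9] = $balloon78
Sorted (with $ < everything):
  sorted[0] = $balloon78
  sorted[1] = 78$balloon
  sorted[2] = 8$balloon7
  sorted[3] = alloon78$b
  sorted[4] = balloon78$
  sorted[5] = lloon78$ba
  sorted[6] = loon78$bal
  sorted[7] = n78$balloo
  sorted[8] = on78$ballo
  sorted[9] = oon78$ball
sorted[1] = 78$balloon

Answer: 78$balloon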